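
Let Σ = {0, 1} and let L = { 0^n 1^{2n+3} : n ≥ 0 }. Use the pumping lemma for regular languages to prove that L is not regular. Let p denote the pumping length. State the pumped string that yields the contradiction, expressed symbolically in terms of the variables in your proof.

Assume L is regular; let p be its pumping constant.
Take w = 0^p 1^{2p+3}. Then w ∈ L and |w| = 3p+3 ≥ p.
Write w = xyz as guaranteed by the lemma, with |xy| ≤ p and y is nonempty.
The first p characters of w are 0's, so xy (and hence y) consists only of 0's. Write y = 0^k, 1 ≤ k ≤ p.
Pump with i = 2: xy^2z = 0^{p+k} 1^{2p+3}. For this to lie in L we would need 2p+3 = 2(p+k)+3, which forces k = 0. But k ≥ 1, so xy^2z ∉ L.
This is a contradiction; hence L is not regular.

0^{p+k} 1^{2p+3}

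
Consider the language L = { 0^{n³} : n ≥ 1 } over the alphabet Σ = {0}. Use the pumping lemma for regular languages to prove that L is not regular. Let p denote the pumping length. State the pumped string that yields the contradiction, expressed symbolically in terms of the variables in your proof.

Assume L is regular. Let p be the pumping length given by the pumping lemma.
Take w = 0^{p³} ∈ L with |w| = p³ ≥ p.
Write w = xyz as guaranteed by the lemma, with |xy| ≤ p and |y| > 0.
Then y = 0^k for some k with 1 ≤ k ≤ p.
Pump with i = 2: xy^2z = 0^{p³+k}. Since 1 ≤ k ≤ p, p³ < p³+k ≤ p³+p < p³+3p²+3p+1 = (p+1)³, so p³+k is not a perfect cube. So xy^2z ∉ L.
This is a contradiction; hence L is not regular.

0^{p³+k}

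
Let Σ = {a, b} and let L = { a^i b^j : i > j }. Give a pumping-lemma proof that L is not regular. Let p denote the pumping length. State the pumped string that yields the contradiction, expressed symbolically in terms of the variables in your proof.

Assume L is regular. Let p be the pumping length given by the pumping lemma.
Choose w = a^{p+1} b^p ∈ L, with |w| = 2p+1 ≥ p.
The pumping lemma gives a decomposition w = xyz where |xy| ≤ p and y is nonempty.
The first p characters of w are a's, so xy (and hence y) consists only of a's. Write y = a^k, 1 ≤ k ≤ p.
Consider xy^0z = xz = a^{p+1-k} b^p. Since k ≥ 1, the a-count p+1-k is at most p, so i > j fails; thus xz ∉ L.
This contradicts the pumping lemma, so L is not regular.

a^{p+1-k} b^p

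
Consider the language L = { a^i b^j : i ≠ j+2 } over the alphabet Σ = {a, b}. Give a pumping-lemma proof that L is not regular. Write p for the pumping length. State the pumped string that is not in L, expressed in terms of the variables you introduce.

Assume L is regular. Let p be the pumping length given by the pumping lemma.
Choose w = a^p b^{p+p!-2}. Since p ≠ (p+p!-2)+2 = p+p!, w ∈ L; and |w| ≥ p.
Write w = xyz as guaranteed by the lemma, with |xy| ≤ p and |y| > 0.
Since the first p symbols of w are all a's and |xy| ≤ p, y lies entirely in the leading a-block: y = a^k for some k with 1 ≤ k ≤ p.
Since 1 ≤ k ≤ p, k divides p!; set t = 1 + p!/k. Then xy^t z has p + (p!/k)·k = p + p! copies of a. Now the a-count is p+p! and (b-count)+2 = (p+p!-2)+2 = p+p!, so i ≠ j+2 fails. So xy^t z = a^{p+p!} b^{p+p!-2} ∉ L.
Contradiction. Therefore L is not regular.

a^{p+p!} b^{p+p!-2}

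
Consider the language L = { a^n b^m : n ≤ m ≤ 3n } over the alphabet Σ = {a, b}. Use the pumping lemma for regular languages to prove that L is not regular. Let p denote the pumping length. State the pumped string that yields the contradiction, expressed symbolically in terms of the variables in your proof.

Toward a contradiction, assume L is regular with pumping length p.
Take w = a^p b^p ∈ L (since p ≤ p ≤ 3p), with |w| = 2p ≥ p.
Write w = xyz as guaranteed by the lemma, with |xy| ≤ p and |y| > 0.
Since the first p symbols of w are all a's and |xy| ≤ p, y lies entirely in the leading a-block: y = a^k for some k with 1 ≤ k ≤ p.
Pump with i = 2: xy^2z = a^{p+k} b^p. Now n = p+k > p = m, so the condition n ≤ m fails. Thus xy^2z ∉ L.
This is a contradiction; hence L is not regular.

a^{p+k} b^p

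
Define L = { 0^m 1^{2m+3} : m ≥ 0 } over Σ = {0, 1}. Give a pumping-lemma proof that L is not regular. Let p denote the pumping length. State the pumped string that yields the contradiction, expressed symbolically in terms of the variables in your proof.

Toward a contradiction, assume L is regular with pumping length p.
Let w = 0^p 1^{2p+3} ∈ L; note |w| = 3p+3 ≥ p.
By the pumping lemma, w = xyz with |xy| ≤ p and |y| > 0.
Since the first p symbols of w are all 0's and |xy| ≤ p, y lies entirely in the leading 0-block: y = 0^k for some k with 1 ≤ k ≤ p.
Pump with i = 2: xy^2z = 0^{p+k} 1^{2p+3}. For this to lie in L we would need 2p+3 = 2(p+k)+3, which forces k = 0. But k ≥ 1, so xy^2z ∉ L.
This contradicts the pumping lemma, so L is not regular.

0^{p+k} 1^{2p+3}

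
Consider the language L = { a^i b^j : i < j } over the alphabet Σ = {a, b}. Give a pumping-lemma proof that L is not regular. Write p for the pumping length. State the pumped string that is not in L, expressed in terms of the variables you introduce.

Suppose for contradiction that L is regular, and let p be the pumping length.
Choose w = a^p b^{p+1} ∈ L, with |w| = 2p+1 ≥ p.
The pumping lemma gives a decomposition w = xyz where |xy| ≤ p and |y| ≥ 1.
Because |xy| ≤ p and w begins with p copies of a, we have y = a^k with 1 ≤ k ≤ p.
Consider xy^2z = a^{p+k} b^{p+1}. Since k ≥ 1, the a-count p+k is at least p+1, so i < j fails; thus xy^2z ∉ L.
Contradiction. Therefore L is not regular.

a^{p+k} b^{p+1}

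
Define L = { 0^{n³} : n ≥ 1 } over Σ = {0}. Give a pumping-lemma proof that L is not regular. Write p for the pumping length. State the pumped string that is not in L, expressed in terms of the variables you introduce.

Assume L is regular; let p be its pumping constant.
Take w = 0^{p³} ∈ L with |w| = p³ ≥ p.
By the pumping lemma, w = xyz with |xy| ≤ p and |y| > 0.
Then y = 0^k for some k with 1 ≤ k ≤ p.
Pump with i = 2: xy^2z = 0^{p³+k}. Since 1 ≤ k ≤ p, p³ < p³+k ≤ p³+p < p³+3p²+3p+1 = (p+1)³, so p³+k is not a perfect cube. So xy^2z ∉ L.
This is a contradiction; hence L is not regular.

0^{p³+k}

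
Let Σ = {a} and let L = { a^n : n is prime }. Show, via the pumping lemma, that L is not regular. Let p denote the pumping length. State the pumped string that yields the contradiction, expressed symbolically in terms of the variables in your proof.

Toward a contradiction, assume L is regular with pumping length p.
Let q be a prime with q ≥ p+2 (infinitely many primes exist), and take w = a^q ∈ L with |w| = q ≥ p.
Write w = xyz as guaranteed by the lemma, with |xy| ≤ p and y is nonempty.
Then y = a^k for some k with 1 ≤ k ≤ p.
Since 1 ≤ k ≤ p, |xz| = q-k. Pump with i = q+1: |xy^{q+1}z| = (q-k)+(q+1)k = q+qk = q(1+k), which is composite (both factors ≥ 2). So xy^{q+1}z = a^{q(1+k)} ∉ L.
This contradicts the pumping lemma, so L is not regular.

a^{q(1+k)}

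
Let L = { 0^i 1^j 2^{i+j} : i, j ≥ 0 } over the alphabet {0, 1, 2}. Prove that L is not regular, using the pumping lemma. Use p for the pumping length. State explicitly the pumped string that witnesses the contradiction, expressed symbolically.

Assume L is regular. Let p be the pumping length given by the pumping lemma.
Take w = 0^p 1^p 2^{2p} ∈ L (with i=j=p, i+j=2p), |w| = 4p ≥ p.
Write w = xyz as guaranteed by the lemma, with |xy| ≤ p and y is nonempty.
Because |xy| ≤ p and w begins with p copies of 0, we have y = 0^k with 1 ≤ k ≤ p.
Consider xy^2z = 0^{p+k} 1^p 2^{2p}. Now the 0- and 1-counts sum to 2p+k, but the 2-count is 2p ≠ 2p+k. So xy^2z ∉ L.
This is a contradiction; hence L is not regular.

0^{p+k} 1^p 2^{2p}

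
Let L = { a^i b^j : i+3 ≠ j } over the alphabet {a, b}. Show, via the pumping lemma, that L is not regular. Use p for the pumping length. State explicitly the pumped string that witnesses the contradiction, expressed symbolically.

a^{p+p!} b^{p+p!+3}

Suppose for contradiction that L is regular, and let p be the pumping length.
Choose w = a^p b^{p+p!+3}. Since p ≠ (p+p!+3)-3 = p+p!, w ∈ L; and |w| ≥ p.
Write w = xyz as guaranteed by the lemma, with |xy| ≤ p and |y| > 0.
Since the first p symbols of w are all a's and |xy| ≤ p, y lies entirely in the leading a-block: y = a^k for some k with 1 ≤ k ≤ p.
Since 1 ≤ k ≤ p, k divides p!; set t = 1 + p!/k. Then xy^t z has p + (p!/k)·k = p + p! copies of a. Now the a-count is p+p! and (b-count)-3 = (p+p!+3)-3 = p+p!, so i+3 ≠ j fails. So xy^t z = a^{p+p!} b^{p+p!+3} ∉ L.
This contradicts the pumping lemma, so L is not regular.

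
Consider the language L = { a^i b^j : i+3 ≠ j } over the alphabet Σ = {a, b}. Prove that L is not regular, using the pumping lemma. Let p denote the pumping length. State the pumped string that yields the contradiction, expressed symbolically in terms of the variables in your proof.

Assume L is regular. Let p be the pumping length given by the pumping lemma.
Choose w = a^p b^{p+p!+3}. Since p ≠ (p+p!+3)-3 = p+p!, w ∈ L; and |w| ≥ p.
By the pumping lemma, w = xyz with |xy| ≤ p and y is nonempty.
The first p characters of w are a's, so xy (and hence y) consists only of a's. Write y = a^k, 1 ≤ k ≤ p.
Since 1 ≤ k ≤ p, k divides p!; set t = 1 + p!/k. Then xy^t z has p + (p!/k)·k = p + p! copies of a. Now the a-count is p+p! and (b-count)-3 = (p+p!+3)-3 = p+p!, so i+3 ≠ j fails. So xy^t z = a^{p+p!} b^{p+p!+3} ∉ L.
Contradiction. Therefore L is not regular.

a^{p+p!} b^{p+p!+3}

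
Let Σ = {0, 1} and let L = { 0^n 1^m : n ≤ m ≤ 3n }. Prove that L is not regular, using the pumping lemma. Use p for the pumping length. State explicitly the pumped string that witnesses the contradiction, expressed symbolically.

Assume L is regular; let p be its pumping constant.
Take w = 0^p 1^p ∈ L (since p ≤ p ≤ 3p), with |w| = 2p ≥ p.
Write w = xyz as guaranteed by the lemma, with |xy| ≤ p and y is nonempty.
The first p characters of w are 0's, so xy (and hence y) consists only of 0's. Write y = 0^k, 1 ≤ k ≤ p.
Pump with i = 2: xy^2z = 0^{p+k} 1^p. Now n = p+k > p = m, so the condition n ≤ m fails. Thus xy^2z ∉ L.
Contradiction. Therefore L is not regular.

0^{p+k} 1^p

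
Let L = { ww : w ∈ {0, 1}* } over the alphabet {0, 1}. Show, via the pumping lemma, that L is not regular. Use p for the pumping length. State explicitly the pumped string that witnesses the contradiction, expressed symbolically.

Suppose for contradiction that L is regular, and let p be the pumping length.
Take w = 0^p 1^p 0^p 1^p = uu where u = 0^p1^p; then w ∈ L and |w| = 4p ≥ p.
The pumping lemma gives a decomposition w = xyz where |xy| ≤ p and |y| ≥ 1.
Because |xy| ≤ p and w begins with p copies of 0, we have y = 0^k with 1 ≤ k ≤ p.
Pump with i = 2: xy^2z = 0^{p+k} 1^p 0^p 1^p, of length 4p+k. Suppose this equals vv. The string starts with 0 and ends with 1, so v does too; thus the boundary between the two copies of v is a 1→0 transition. There is exactly one such transition, at position 2p+k, so |v| = 2p+k and |vv| = 4p+2k ≠ 4p+k since k ≥ 1. So xy^2z ∉ L.
This contradicts the pumping lemma, so L is not regular.

0^{p+k} 1^p 0^p 1^p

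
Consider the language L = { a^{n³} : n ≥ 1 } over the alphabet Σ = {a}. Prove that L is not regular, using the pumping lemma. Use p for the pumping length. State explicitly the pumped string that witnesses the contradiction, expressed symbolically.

a^{p³+k}

Assume L is regular. Let p be the pumping length given by the pumping lemma.
Take w = a^{p³} ∈ L with |w| = p³ ≥ p.
By the pumping lemma, w = xyz with |xy| ≤ p and y is nonempty.
Then y = a^k for some k with 1 ≤ k ≤ p.
Pump with i = 2: xy^2z = a^{p³+k}. Since 1 ≤ k ≤ p, p³ < p³+k ≤ p³+p < p³+3p²+3p+1 = (p+1)³, so p³+k is not a perfect cube. So xy^2z ∉ L.
Contradiction. Therefore L is not regular.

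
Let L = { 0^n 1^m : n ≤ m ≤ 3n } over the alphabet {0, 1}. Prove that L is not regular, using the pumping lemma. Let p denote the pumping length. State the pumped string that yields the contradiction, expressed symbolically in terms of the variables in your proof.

0^{p+k} 1^p

Toward a contradiction, assume L is regular with pumping length p.
Take w = 0^p 1^p ∈ L (since p ≤ p ≤ 3p), with |w| = 2p ≥ p.
The pumping lemma gives a decomposition w = xyz where |xy| ≤ p and |y| ≥ 1.
Because |xy| ≤ p and w begins with p copies of 0, we have y = 0^k with 1 ≤ k ≤ p.
Pump with i = 2: xy^2z = 0^{p+k} 1^p. Now n = p+k > p = m, so the condition n ≤ m fails. Thus xy^2z ∉ L.
This is a contradiction; hence L is not regular.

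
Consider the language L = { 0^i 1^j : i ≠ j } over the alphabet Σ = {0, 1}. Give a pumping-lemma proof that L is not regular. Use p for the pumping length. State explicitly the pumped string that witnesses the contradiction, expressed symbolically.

0^{p+p!} 1^{p+p!}

Assume L is regular; let p be its pumping constant.
Choose w = 0^p 1^{p+p!}. Since p ≠ p+p!, w ∈ L; and |w| ≥ p.
The pumping lemma gives a decomposition w = xyz where |xy| ≤ p and |y| > 0.
The first p characters of w are 0's, so xy (and hence y) consists only of 0's. Write y = 0^k, 1 ≤ k ≤ p.
Since 1 ≤ k ≤ p, k divides p!; set t = 1 + p!/k. Then xy^t z has p + (p!/k)·k = p + p! copies of 0. Now the 0-count equals the 1-count, so i ≠ j fails. So xy^t z = 0^{p+p!} 1^{p+p!} ∉ L.
This is a contradiction; hence L is not regular.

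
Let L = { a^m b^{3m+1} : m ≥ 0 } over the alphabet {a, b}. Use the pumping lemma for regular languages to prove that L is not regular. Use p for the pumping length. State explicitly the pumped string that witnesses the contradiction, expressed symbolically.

a^{p+k} b^{3p+1}

Assume L is regular. Let p be the pumping length given by the pumping lemma.
Let w = a^p b^{3p+1} ∈ L; note |w| = 4p+1 ≥ p.
The pumping lemma gives a decomposition w = xyz where |xy| ≤ p and |y| ≥ 1.
Since the first p symbols of w are all a's and |xy| ≤ p, y lies entirely in the leading a-block: y = a^k for some k with 1 ≤ k ≤ p.
Pump with i = 2: xy^2z = a^{p+k} b^{3p+1}. For this to lie in L we would need 3p+1 = 3(p+k)+1, which forces k = 0. But k ≥ 1, so xy^2z ∉ L.
Contradiction. Therefore L is not regular.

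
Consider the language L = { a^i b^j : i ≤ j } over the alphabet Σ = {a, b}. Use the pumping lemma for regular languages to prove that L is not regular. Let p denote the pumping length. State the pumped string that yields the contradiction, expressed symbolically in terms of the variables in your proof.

Toward a contradiction, assume L is regular with pumping length p.
Choose w = a^p b^p ∈ L, with |w| = 2p ≥ p.
By the pumping lemma, w = xyz with |xy| ≤ p and |y| ≥ 1.
The first p characters of w are a's, so xy (and hence y) consists only of a's. Write y = a^k, 1 ≤ k ≤ p.
Consider xy^2z = a^{p+k} b^p. Since k ≥ 1, the a-count p+k exceeds the b-count p, so i ≤ j fails; thus xy^2z ∉ L.
Contradiction. Therefore L is not regular.

a^{p+k} b^p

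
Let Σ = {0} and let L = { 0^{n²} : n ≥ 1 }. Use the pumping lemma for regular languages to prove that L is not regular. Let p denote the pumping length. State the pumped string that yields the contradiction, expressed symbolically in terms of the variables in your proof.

0^{p²+k}

Suppose for contradiction that L is regular, and let p be the pumping length.
Take w = 0^{p²} ∈ L with |w| = p² ≥ p.
By the pumping lemma, w = xyz with |xy| ≤ p and |y| ≥ 1.
Then y = 0^k for some k with 1 ≤ k ≤ p.
Pump with i = 2: xy^2z = 0^{p²+k}. Since 1 ≤ k ≤ p, p² < p²+k ≤ p²+p < (p+1)², so p²+k lies strictly between consecutive squares and is not a perfect square. So xy^2z ∉ L.
This is a contradiction; hence L is not regular.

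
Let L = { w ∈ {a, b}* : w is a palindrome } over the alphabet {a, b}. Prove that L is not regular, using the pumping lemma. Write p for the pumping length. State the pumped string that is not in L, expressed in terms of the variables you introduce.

a^{p+k} b a^p

Toward a contradiction, assume L is regular with pumping length p.
Take w = a^p b a^p, a palindrome of length 2p+1 ≥ p.
The pumping lemma gives a decomposition w = xyz where |xy| ≤ p and |y| > 0.
Because |xy| ≤ p and w begins with p copies of a, we have y = a^k with 1 ≤ k ≤ p.
Pump with i = 2: xy^2z = a^{p+k} b a^p. Its reverse is a^p b a^{p+k}, which differs from xy^2z since k ≥ 1. So xy^2z is not a palindrome and xy^2z ∉ L.
This contradicts the pumping lemma, so L is not regular.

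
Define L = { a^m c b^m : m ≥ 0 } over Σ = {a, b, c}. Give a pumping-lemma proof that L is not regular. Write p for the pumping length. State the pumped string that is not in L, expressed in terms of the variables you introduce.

Suppose for contradiction that L is regular, and let p be the pumping length.
Take w = a^p c b^p ∈ L with |w| = 2p+1 ≥ p.
By the pumping lemma, w = xyz with |xy| ≤ p and |y| ≥ 1.
Because |xy| ≤ p and w begins with p copies of a, we have y = a^k with 1 ≤ k ≤ p.
Pump with i = 2: xy^2z = a^{p+k} c b^p, which would require p+k = p. But k ≥ 1, so xy^2z ∉ L.
Contradiction. Therefore L is not regular.

a^{p+k} c b^p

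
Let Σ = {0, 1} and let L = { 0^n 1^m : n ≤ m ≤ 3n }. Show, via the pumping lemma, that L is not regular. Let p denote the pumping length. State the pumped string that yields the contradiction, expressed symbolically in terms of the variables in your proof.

0^{p+k} 1^p

Assume L is regular. Let p be the pumping length given by the pumping lemma.
Take w = 0^p 1^p ∈ L (since p ≤ p ≤ 3p), with |w| = 2p ≥ p.
Write w = xyz as guaranteed by the lemma, with |xy| ≤ p and y is nonempty.
Because |xy| ≤ p and w begins with p copies of 0, we have y = 0^k with 1 ≤ k ≤ p.
Pump with i = 2: xy^2z = 0^{p+k} 1^p. Now n = p+k > p = m, so the condition n ≤ m fails. Thus xy^2z ∉ L.
Contradiction. Therefore L is not regular.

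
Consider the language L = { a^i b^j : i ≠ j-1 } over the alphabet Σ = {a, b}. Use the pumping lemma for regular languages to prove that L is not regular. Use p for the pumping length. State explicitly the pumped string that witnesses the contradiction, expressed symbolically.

Assume L is regular; let p be its pumping constant.
Choose w = a^p b^{p+p!+1}. Since p ≠ (p+p!+1)-1 = p+p!, w ∈ L; and |w| ≥ p.
Write w = xyz as guaranteed by the lemma, with |xy| ≤ p and |y| > 0.
Since the first p symbols of w are all a's and |xy| ≤ p, y lies entirely in the leading a-block: y = a^k for some k with 1 ≤ k ≤ p.
Since 1 ≤ k ≤ p, k divides p!; set t = 1 + p!/k. Then xy^t z has p + (p!/k)·k = p + p! copies of a. Now the a-count is p+p! and (b-count)-1 = (p+p!+1)-1 = p+p!, so i ≠ j-1 fails. So xy^t z = a^{p+p!} b^{p+p!+1} ∉ L.
Contradiction. Therefore L is not regular.

a^{p+p!} b^{p+p!+1}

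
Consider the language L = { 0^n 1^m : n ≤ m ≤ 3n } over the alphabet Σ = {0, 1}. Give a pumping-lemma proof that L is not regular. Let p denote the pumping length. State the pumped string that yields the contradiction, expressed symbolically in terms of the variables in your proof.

Suppose for contradiction that L is regular, and let p be the pumping length.
Take w = 0^p 1^p ∈ L (since p ≤ p ≤ 3p), with |w| = 2p ≥ p.
By the pumping lemma, w = xyz with |xy| ≤ p and |y| > 0.
The first p characters of w are 0's, so xy (and hence y) consists only of 0's. Write y = 0^k, 1 ≤ k ≤ p.
Pump with i = 2: xy^2z = 0^{p+k} 1^p. Now n = p+k > p = m, so the condition n ≤ m fails. Thus xy^2z ∉ L.
Contradiction. Therefore L is not regular.

0^{p+k} 1^p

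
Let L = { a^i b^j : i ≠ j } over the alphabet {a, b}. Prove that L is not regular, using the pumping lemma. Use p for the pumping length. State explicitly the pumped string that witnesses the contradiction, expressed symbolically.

Assume L is regular; let p be its pumping constant.
Choose w = a^p b^{p+p!}. Since p ≠ p+p!, w ∈ L; and |w| ≥ p.
By the pumping lemma, w = xyz with |xy| ≤ p and |y| ≥ 1.
The first p characters of w are a's, so xy (and hence y) consists only of a's. Write y = a^k, 1 ≤ k ≤ p.
Since 1 ≤ k ≤ p, k divides p!; set t = 1 + p!/k. Then xy^t z has p + (p!/k)·k = p + p! copies of a. Now the a-count equals the b-count, so i ≠ j fails. So xy^t z = a^{p+p!} b^{p+p!} ∉ L.
Contradiction. Therefore L is not regular.

a^{p+p!} b^{p+p!}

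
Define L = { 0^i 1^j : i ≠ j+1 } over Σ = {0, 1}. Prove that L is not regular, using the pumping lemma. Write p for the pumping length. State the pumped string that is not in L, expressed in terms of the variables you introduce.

0^{p+p!} 1^{p+p!-1}

Assume L is regular; let p be its pumping constant.
Choose w = 0^p 1^{p+p!-1}. Since p ≠ (p+p!-1)+1 = p+p!, w ∈ L; and |w| ≥ p.
The pumping lemma gives a decomposition w = xyz where |xy| ≤ p and y is nonempty.
Since the first p symbols of w are all 0's and |xy| ≤ p, y lies entirely in the leading 0-block: y = 0^k for some k with 1 ≤ k ≤ p.
Since 1 ≤ k ≤ p, k divides p!; set t = 1 + p!/k. Then xy^t z has p + (p!/k)·k = p + p! copies of 0. Now the 0-count is p+p! and (1-count)+1 = (p+p!-1)+1 = p+p!, so i ≠ j+1 fails. So xy^t z = 0^{p+p!} 1^{p+p!-1} ∉ L.
This is a contradiction; hence L is not regular.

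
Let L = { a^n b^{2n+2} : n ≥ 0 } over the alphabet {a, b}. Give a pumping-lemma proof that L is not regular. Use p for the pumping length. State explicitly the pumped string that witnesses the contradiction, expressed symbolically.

a^{p+k} b^{2p+2}

Assume L is regular; let p be its pumping constant.
Choose w = a^p b^{2p+2}, which is in L with |w| = 3p+2 ≥ p.
Write w = xyz as guaranteed by the lemma, with |xy| ≤ p and |y| > 0.
The first p characters of w are a's, so xy (and hence y) consists only of a's. Write y = a^k, 1 ≤ k ≤ p.
Pump with i = 2: xy^2z = a^{p+k} b^{2p+2}. For this to lie in L we would need 2p+2 = 2(p+k)+2, which forces k = 0. But k ≥ 1, so xy^2z ∉ L.
This is a contradiction; hence L is not regular.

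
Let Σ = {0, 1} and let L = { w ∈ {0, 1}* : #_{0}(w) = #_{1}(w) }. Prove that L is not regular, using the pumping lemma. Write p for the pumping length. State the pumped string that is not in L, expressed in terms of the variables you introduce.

0^{p+k} 1^p

Suppose for contradiction that L is regular, and let p be the pumping length.
Choose w = 0^p 1^p ∈ L with |w| = 2p ≥ p.
Write w = xyz as guaranteed by the lemma, with |xy| ≤ p and |y| > 0.
Because |xy| ≤ p and w begins with p copies of 0, we have y = 0^k with 1 ≤ k ≤ p.
Pump with i = 2: xy^2z = 0^{p+k} 1^p has p+k occurrences of 0 but only p of 1. Since k ≥ 1 the counts differ, so xy^2z ∉ L.
This contradicts the pumping lemma, so L is not regular.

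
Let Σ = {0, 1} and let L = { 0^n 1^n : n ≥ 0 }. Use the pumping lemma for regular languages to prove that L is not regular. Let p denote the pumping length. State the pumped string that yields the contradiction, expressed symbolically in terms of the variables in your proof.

0^{p+k} 1^p

Assume L is regular; let p be its pumping constant.
Take w = 0^p 1^p. Then w ∈ L and |w| = 2p ≥ p.
By the pumping lemma, w = xyz with |xy| ≤ p and |y| > 0.
Because |xy| ≤ p and w begins with p copies of 0, we have y = 0^k with 1 ≤ k ≤ p.
Pump with i = 2: xy^2z = 0^{p+k} 1^p. For this to lie in L we would need p = p+k, which forces k = 0. But k ≥ 1, so xy^2z ∉ L.
Contradiction. Therefore L is not regular.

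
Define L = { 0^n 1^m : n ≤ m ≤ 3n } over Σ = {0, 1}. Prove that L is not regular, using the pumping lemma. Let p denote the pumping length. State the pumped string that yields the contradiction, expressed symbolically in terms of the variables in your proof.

Assume L is regular; let p be its pumping constant.
Take w = 0^p 1^p ∈ L (since p ≤ p ≤ 3p), with |w| = 2p ≥ p.
Write w = xyz as guaranteed by the lemma, with |xy| ≤ p and |y| > 0.
Since the first p symbols of w are all 0's and |xy| ≤ p, y lies entirely in the leading 0-block: y = 0^k for some k with 1 ≤ k ≤ p.
Pump with i = 2: xy^2z = 0^{p+k} 1^p. Now n = p+k > p = m, so the condition n ≤ m fails. Thus xy^2z ∉ L.
This contradicts the pumping lemma, so L is not regular.

0^{p+k} 1^p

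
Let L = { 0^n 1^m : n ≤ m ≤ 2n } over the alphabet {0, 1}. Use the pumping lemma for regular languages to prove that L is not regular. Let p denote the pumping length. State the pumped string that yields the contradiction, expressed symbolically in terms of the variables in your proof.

Assume L is regular. Let p be the pumping length given by the pumping lemma.
Take w = 0^p 1^p ∈ L (since p ≤ p ≤ 2p), with |w| = 2p ≥ p.
By the pumping lemma, w = xyz with |xy| ≤ p and y is nonempty.
The first p characters of w are 0's, so xy (and hence y) consists only of 0's. Write y = 0^k, 1 ≤ k ≤ p.
Pump with i = 2: xy^2z = 0^{p+k} 1^p. Now n = p+k > p = m, so the condition n ≤ m fails. Thus xy^2z ∉ L.
Contradiction. Therefore L is not regular.

0^{p+k} 1^p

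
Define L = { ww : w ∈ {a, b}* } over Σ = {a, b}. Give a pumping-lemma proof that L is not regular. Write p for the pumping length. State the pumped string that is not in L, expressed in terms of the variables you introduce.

a^{p+k} b^p a^p b^p

Assume L is regular; let p be its pumping constant.
Take w = a^p b^p a^p b^p = uu where u = a^pb^p; then w ∈ L and |w| = 4p ≥ p.
The pumping lemma gives a decomposition w = xyz where |xy| ≤ p and |y| > 0.
Since the first p symbols of w are all a's and |xy| ≤ p, y lies entirely in the leading a-block: y = a^k for some k with 1 ≤ k ≤ p.
Pump with i = 2: xy^2z = a^{p+k} b^p a^p b^p, of length 4p+k. Suppose this equals vv. The string starts with a and ends with b, so v does too; thus the boundary between the two copies of v is a b→a transition. There is exactly one such transition, at position 2p+k, so |v| = 2p+k and |vv| = 4p+2k ≠ 4p+k since k ≥ 1. So xy^2z ∉ L.
This is a contradiction; hence L is not regular.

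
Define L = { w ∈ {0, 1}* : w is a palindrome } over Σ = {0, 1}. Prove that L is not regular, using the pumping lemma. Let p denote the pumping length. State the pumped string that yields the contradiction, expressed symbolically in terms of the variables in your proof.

0^{p+k} 1 0^p

Assume L is regular; let p be its pumping constant.
Take w = 0^p 1 0^p, a palindrome of length 2p+1 ≥ p.
By the pumping lemma, w = xyz with |xy| ≤ p and |y| > 0.
The first p characters of w are 0's, so xy (and hence y) consists only of 0's. Write y = 0^k, 1 ≤ k ≤ p.
Pump with i = 2: xy^2z = 0^{p+k} 1 0^p. Its reverse is 0^p 1 0^{p+k}, which differs from xy^2z since k ≥ 1. So xy^2z is not a palindrome and xy^2z ∉ L.
This contradicts the pumping lemma, so L is not regular.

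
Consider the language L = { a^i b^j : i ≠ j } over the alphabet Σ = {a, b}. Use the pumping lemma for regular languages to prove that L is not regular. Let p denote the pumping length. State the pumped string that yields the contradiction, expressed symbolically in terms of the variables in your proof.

a^{p+p!} b^{p+p!}

Assume L is regular. Let p be the pumping length given by the pumping lemma.
Choose w = a^p b^{p+p!}. Since p ≠ p+p!, w ∈ L; and |w| ≥ p.
By the pumping lemma, w = xyz with |xy| ≤ p and |y| > 0.
Since the first p symbols of w are all a's and |xy| ≤ p, y lies entirely in the leading a-block: y = a^k for some k with 1 ≤ k ≤ p.
Since 1 ≤ k ≤ p, k divides p!; set t = 1 + p!/k. Then xy^t z has p + (p!/k)·k = p + p! copies of a. Now the a-count equals the b-count, so i ≠ j fails. So xy^t z = a^{p+p!} b^{p+p!} ∉ L.
Contradiction. Therefore L is not regular.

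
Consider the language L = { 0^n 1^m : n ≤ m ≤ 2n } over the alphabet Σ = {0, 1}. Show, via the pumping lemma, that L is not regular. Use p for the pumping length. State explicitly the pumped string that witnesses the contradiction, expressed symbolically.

Assume L is regular; let p be its pumping constant.
Take w = 0^p 1^p ∈ L (since p ≤ p ≤ 2p), with |w| = 2p ≥ p.
By the pumping lemma, w = xyz with |xy| ≤ p and y is nonempty.
Because |xy| ≤ p and w begins with p copies of 0, we have y = 0^k with 1 ≤ k ≤ p.
Pump with i = 2: xy^2z = 0^{p+k} 1^p. Now n = p+k > p = m, so the condition n ≤ m fails. Thus xy^2z ∉ L.
Contradiction. Therefore L is not regular.

0^{p+k} 1^p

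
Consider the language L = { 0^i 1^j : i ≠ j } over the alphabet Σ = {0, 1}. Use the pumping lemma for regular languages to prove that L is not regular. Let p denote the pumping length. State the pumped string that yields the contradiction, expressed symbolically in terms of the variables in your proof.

Toward a contradiction, assume L is regular with pumping length p.
Choose w = 0^p 1^{p+p!}. Since p ≠ p+p!, w ∈ L; and |w| ≥ p.
The pumping lemma gives a decomposition w = xyz where |xy| ≤ p and y is nonempty.
Since the first p symbols of w are all 0's and |xy| ≤ p, y lies entirely in the leading 0-block: y = 0^k for some k with 1 ≤ k ≤ p.
Since 1 ≤ k ≤ p, k divides p!; set t = 1 + p!/k. Then xy^t z has p + (p!/k)·k = p + p! copies of 0. Now the 0-count equals the 1-count, so i ≠ j fails. So xy^t z = 0^{p+p!} 1^{p+p!} ∉ L.
Contradiction. Therefore L is not regular.

0^{p+p!} 1^{p+p!}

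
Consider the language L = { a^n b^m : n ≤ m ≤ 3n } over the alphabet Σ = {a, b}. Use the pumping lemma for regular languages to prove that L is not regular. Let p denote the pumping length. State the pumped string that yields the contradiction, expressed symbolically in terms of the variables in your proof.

Toward a contradiction, assume L is regular with pumping length p.
Take w = a^p b^p ∈ L (since p ≤ p ≤ 3p), with |w| = 2p ≥ p.
The pumping lemma gives a decomposition w = xyz where |xy| ≤ p and |y| ≥ 1.
Since the first p symbols of w are all a's and |xy| ≤ p, y lies entirely in the leading a-block: y = a^k for some k with 1 ≤ k ≤ p.
Pump with i = 2: xy^2z = a^{p+k} b^p. Now n = p+k > p = m, so the condition n ≤ m fails. Thus xy^2z ∉ L.
This contradicts the pumping lemma, so L is not regular.

a^{p+k} b^p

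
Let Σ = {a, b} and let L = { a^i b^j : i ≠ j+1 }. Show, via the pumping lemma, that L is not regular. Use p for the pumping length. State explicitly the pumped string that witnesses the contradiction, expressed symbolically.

a^{p+p!} b^{p+p!-1}

Toward a contradiction, assume L is regular with pumping length p.
Choose w = a^p b^{p+p!-1}. Since p ≠ (p+p!-1)+1 = p+p!, w ∈ L; and |w| ≥ p.
Write w = xyz as guaranteed by the lemma, with |xy| ≤ p and y is nonempty.
Since the first p symbols of w are all a's and |xy| ≤ p, y lies entirely in the leading a-block: y = a^k for some k with 1 ≤ k ≤ p.
Since 1 ≤ k ≤ p, k divides p!; set t = 1 + p!/k. Then xy^t z has p + (p!/k)·k = p + p! copies of a. Now the a-count is p+p! and (b-count)+1 = (p+p!-1)+1 = p+p!, so i ≠ j+1 fails. So xy^t z = a^{p+p!} b^{p+p!-1} ∉ L.
This contradicts the pumping lemma, so L is not regular.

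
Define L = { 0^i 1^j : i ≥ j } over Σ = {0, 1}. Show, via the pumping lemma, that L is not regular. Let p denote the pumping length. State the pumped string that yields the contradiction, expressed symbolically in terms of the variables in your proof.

0^{p-k} 1^p

Assume L is regular. Let p be the pumping length given by the pumping lemma.
Choose w = 0^p 1^p ∈ L, with |w| = 2p ≥ p.
By the pumping lemma, w = xyz with |xy| ≤ p and |y| ≥ 1.
The first p characters of w are 0's, so xy (and hence y) consists only of 0's. Write y = 0^k, 1 ≤ k ≤ p.
Consider xy^0z = xz = 0^{p-k} 1^p. Since k ≥ 1, the 0-count p-k is less than p, so i ≥ j fails; thus xz ∉ L.
This is a contradiction; hence L is not regular.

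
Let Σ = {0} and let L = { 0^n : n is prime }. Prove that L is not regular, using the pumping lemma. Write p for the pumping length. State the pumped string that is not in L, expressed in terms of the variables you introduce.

0^{q(1+k)}

Suppose for contradiction that L is regular, and let p be the pumping length.
Let q be a prime with q ≥ p+2 (infinitely many primes exist), and take w = 0^q ∈ L with |w| = q ≥ p.
By the pumping lemma, w = xyz with |xy| ≤ p and |y| ≥ 1.
Then y = 0^k for some k with 1 ≤ k ≤ p.
Since 1 ≤ k ≤ p, |xz| = q-k. Pump with i = q+1: |xy^{q+1}z| = (q-k)+(q+1)k = q+qk = q(1+k), which is composite (both factors ≥ 2). So xy^{q+1}z = 0^{q(1+k)} ∉ L.
This contradicts the pumping lemma, so L is not regular.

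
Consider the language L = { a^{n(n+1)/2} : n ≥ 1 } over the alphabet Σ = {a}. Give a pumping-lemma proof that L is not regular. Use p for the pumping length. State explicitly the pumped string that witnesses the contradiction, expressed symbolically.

Suppose for contradiction that L is regular, and let p be the pumping length.
Take w = a^{p(p+1)/2} ∈ L with |w| = p(p+1)/2 ≥ p.
By the pumping lemma, w = xyz with |xy| ≤ p and y is nonempty.
Then y = a^k for some k with 1 ≤ k ≤ p.
Pump with i = 2: xy^2z = a^{p(p+1)/2+k}. Since 1 ≤ k ≤ p, p(p+1)/2 < p(p+1)/2+k ≤ p(p+1)/2+p < (p+1)(p+2)/2, so p(p+1)/2+k is strictly between consecutive triangular numbers. So xy^2z ∉ L.
Contradiction. Therefore L is not regular.

a^{p(p+1)/2+k}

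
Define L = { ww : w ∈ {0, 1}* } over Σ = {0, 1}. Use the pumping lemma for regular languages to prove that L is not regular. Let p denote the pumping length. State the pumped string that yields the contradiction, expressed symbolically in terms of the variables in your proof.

Toward a contradiction, assume L is regular with pumping length p.
Take w = 0^p 1^p 0^p 1^p = uu where u = 0^p1^p; then w ∈ L and |w| = 4p ≥ p.
Write w = xyz as guaranteed by the lemma, with |xy| ≤ p and y is nonempty.
Since the first p symbols of w are all 0's and |xy| ≤ p, y lies entirely in the leading 0-block: y = 0^k for some k with 1 ≤ k ≤ p.
Pump with i = 2: xy^2z = 0^{p+k} 1^p 0^p 1^p, of length 4p+k. Suppose this equals vv. The string starts with 0 and ends with 1, so v does too; thus the boundary between the two copies of v is a 1→0 transition. There is exactly one such transition, at position 2p+k, so |v| = 2p+k and |vv| = 4p+2k ≠ 4p+k since k ≥ 1. So xy^2z ∉ L.
This is a contradiction; hence L is not regular.

0^{p+k} 1^p 0^p 1^p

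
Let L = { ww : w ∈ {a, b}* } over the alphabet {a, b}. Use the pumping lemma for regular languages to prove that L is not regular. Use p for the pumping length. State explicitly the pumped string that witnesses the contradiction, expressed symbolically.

a^{p+k} b^p a^p b^p

Assume L is regular; let p be its pumping constant.
Take w = a^p b^p a^p b^p = uu where u = a^pb^p; then w ∈ L and |w| = 4p ≥ p.
By the pumping lemma, w = xyz with |xy| ≤ p and |y| > 0.
The first p characters of w are a's, so xy (and hence y) consists only of a's. Write y = a^k, 1 ≤ k ≤ p.
Pump with i = 2: xy^2z = a^{p+k} b^p a^p b^p, of length 4p+k. Suppose this equals vv. The string starts with a and ends with b, so v does too; thus the boundary between the two copies of v is a b→a transition. There is exactly one such transition, at position 2p+k, so |v| = 2p+k and |vv| = 4p+2k ≠ 4p+k since k ≥ 1. So xy^2z ∉ L.
This is a contradiction; hence L is not regular.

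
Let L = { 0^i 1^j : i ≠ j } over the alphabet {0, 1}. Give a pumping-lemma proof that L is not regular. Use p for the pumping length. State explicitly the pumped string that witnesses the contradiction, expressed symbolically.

0^{p+p!} 1^{p+p!}

Toward a contradiction, assume L is regular with pumping length p.
Choose w = 0^p 1^{p+p!}. Since p ≠ p+p!, w ∈ L; and |w| ≥ p.
By the pumping lemma, w = xyz with |xy| ≤ p and y is nonempty.
The first p characters of w are 0's, so xy (and hence y) consists only of 0's. Write y = 0^k, 1 ≤ k ≤ p.
Since 1 ≤ k ≤ p, k divides p!; set t = 1 + p!/k. Then xy^t z has p + (p!/k)·k = p + p! copies of 0. Now the 0-count equals the 1-count, so i ≠ j fails. So xy^t z = 0^{p+p!} 1^{p+p!} ∉ L.
This is a contradiction; hence L is not regular.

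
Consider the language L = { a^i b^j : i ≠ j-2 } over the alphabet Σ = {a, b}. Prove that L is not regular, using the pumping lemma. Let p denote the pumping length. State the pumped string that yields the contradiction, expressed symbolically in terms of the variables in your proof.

a^{p+p!} b^{p+p!+2}

Assume L is regular. Let p be the pumping length given by the pumping lemma.
Choose w = a^p b^{p+p!+2}. Since p ≠ (p+p!+2)-2 = p+p!, w ∈ L; and |w| ≥ p.
The pumping lemma gives a decomposition w = xyz where |xy| ≤ p and |y| > 0.
Because |xy| ≤ p and w begins with p copies of a, we have y = a^k with 1 ≤ k ≤ p.
Since 1 ≤ k ≤ p, k divides p!; set t = 1 + p!/k. Then xy^t z has p + (p!/k)·k = p + p! copies of a. Now the a-count is p+p! and (b-count)-2 = (p+p!+2)-2 = p+p!, so i ≠ j-2 fails. So xy^t z = a^{p+p!} b^{p+p!+2} ∉ L.
This contradicts the pumping lemma, so L is not regular.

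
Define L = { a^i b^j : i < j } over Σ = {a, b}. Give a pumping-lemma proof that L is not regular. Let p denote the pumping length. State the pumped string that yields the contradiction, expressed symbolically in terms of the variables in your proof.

a^{p+k} b^{p+1}

Assume L is regular; let p be its pumping constant.
Choose w = a^p b^{p+1} ∈ L, with |w| = 2p+1 ≥ p.
The pumping lemma gives a decomposition w = xyz where |xy| ≤ p and y is nonempty.
Because |xy| ≤ p and w begins with p copies of a, we have y = a^k with 1 ≤ k ≤ p.
Consider xy^2z = a^{p+k} b^{p+1}. Since k ≥ 1, the a-count p+k is at least p+1, so i < j fails; thus xy^2z ∉ L.
Contradiction. Therefore L is not regular.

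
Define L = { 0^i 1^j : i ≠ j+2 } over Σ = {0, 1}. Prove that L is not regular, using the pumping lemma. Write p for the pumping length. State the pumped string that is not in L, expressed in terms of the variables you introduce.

Assume L is regular. Let p be the pumping length given by the pumping lemma.
Choose w = 0^p 1^{p+p!-2}. Since p ≠ (p+p!-2)+2 = p+p!, w ∈ L; and |w| ≥ p.
Write w = xyz as guaranteed by the lemma, with |xy| ≤ p and y is nonempty.
Because |xy| ≤ p and w begins with p copies of 0, we have y = 0^k with 1 ≤ k ≤ p.
Since 1 ≤ k ≤ p, k divides p!; set t = 1 + p!/k. Then xy^t z has p + (p!/k)·k = p + p! copies of 0. Now the 0-count is p+p! and (1-count)+2 = (p+p!-2)+2 = p+p!, so i ≠ j+2 fails. So xy^t z = 0^{p+p!} 1^{p+p!-2} ∉ L.
Contradiction. Therefore L is not regular.

0^{p+p!} 1^{p+p!-2}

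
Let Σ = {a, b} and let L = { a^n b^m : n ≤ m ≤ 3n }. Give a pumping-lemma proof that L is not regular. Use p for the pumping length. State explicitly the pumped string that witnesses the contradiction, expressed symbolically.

Suppose for contradiction that L is regular, and let p be the pumping length.
Take w = a^p b^p ∈ L (since p ≤ p ≤ 3p), with |w| = 2p ≥ p.
Write w = xyz as guaranteed by the lemma, with |xy| ≤ p and |y| ≥ 1.
Since the first p symbols of w are all a's and |xy| ≤ p, y lies entirely in the leading a-block: y = a^k for some k with 1 ≤ k ≤ p.
Pump with i = 2: xy^2z = a^{p+k} b^p. Now n = p+k > p = m, so the condition n ≤ m fails. Thus xy^2z ∉ L.
This is a contradiction; hence L is not regular.

a^{p+k} b^p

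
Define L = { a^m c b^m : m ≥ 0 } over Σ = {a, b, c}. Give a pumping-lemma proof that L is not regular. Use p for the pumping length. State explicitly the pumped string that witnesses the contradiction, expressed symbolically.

a^{p+k} c b^p

Toward a contradiction, assume L is regular with pumping length p.
Take w = a^p c b^p ∈ L with |w| = 2p+1 ≥ p.
Write w = xyz as guaranteed by the lemma, with |xy| ≤ p and |y| ≥ 1.
Because |xy| ≤ p and w begins with p copies of a, we have y = a^k with 1 ≤ k ≤ p.
Pump with i = 2: xy^2z = a^{p+k} c b^p, which would require p+k = p. But k ≥ 1, so xy^2z ∉ L.
This contradicts the pumping lemma, so L is not regular.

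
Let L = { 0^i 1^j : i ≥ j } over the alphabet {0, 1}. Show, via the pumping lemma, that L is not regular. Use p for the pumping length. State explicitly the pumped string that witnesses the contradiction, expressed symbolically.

Assume L is regular. Let p be the pumping length given by the pumping lemma.
Choose w = 0^p 1^p ∈ L, with |w| = 2p ≥ p.
The pumping lemma gives a decomposition w = xyz where |xy| ≤ p and |y| > 0.
Since the first p symbols of w are all 0's and |xy| ≤ p, y lies entirely in the leading 0-block: y = 0^k for some k with 1 ≤ k ≤ p.
Consider xy^0z = xz = 0^{p-k} 1^p. Since k ≥ 1, the 0-count p-k is less than p, so i ≥ j fails; thus xz ∉ L.
This contradicts the pumping lemma, so L is not regular.

0^{p-k} 1^p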